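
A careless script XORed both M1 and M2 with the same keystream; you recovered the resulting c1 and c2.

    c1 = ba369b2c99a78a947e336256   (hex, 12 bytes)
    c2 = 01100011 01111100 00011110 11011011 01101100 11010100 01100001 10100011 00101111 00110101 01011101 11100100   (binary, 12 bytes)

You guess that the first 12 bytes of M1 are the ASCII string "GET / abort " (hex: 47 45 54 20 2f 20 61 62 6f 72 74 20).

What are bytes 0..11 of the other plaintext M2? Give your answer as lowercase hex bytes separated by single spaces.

First, c1 ⊕ c2 = (M1 ⊕ K) ⊕ (M2 ⊕ K) = M1 ⊕ M2, so the key drops out. Then M2 = (M1 ⊕ M2) ⊕ M1 over the first 12 bytes.
byte 0: (ba xor 63) xor 47 = d9 xor 47 = 9e
byte 1: (36 xor 7c) xor 45 = 4a xor 45 = 0f
byte 2: (9b xor 1e) xor 54 = 85 xor 54 = d1
byte 3: (2c xor db) xor 20 = f7 xor 20 = d7
byte 4: (99 xor 6c) xor 2f = f5 xor 2f = da
byte 5: (a7 xor d4) xor 20 = 73 xor 20 = 53
byte 6: (8a xor 61) xor 61 = eb xor 61 = 8a
byte 7: (94 xor a3) xor 62 = 37 xor 62 = 55
byte 8: (7e xor 2f) xor 6f = 51 xor 6f = 3e
byte 9: (33 xor 35) xor 72 = 06 xor 72 = 74
byte 10: (62 xor 5d) xor 74 = 3f xor 74 = 4b
byte 11: (56 xor e4) xor 20 = b2 xor 20 = 92

9e 0f d1 d7 da 53 8a 55 3e 74 4b 92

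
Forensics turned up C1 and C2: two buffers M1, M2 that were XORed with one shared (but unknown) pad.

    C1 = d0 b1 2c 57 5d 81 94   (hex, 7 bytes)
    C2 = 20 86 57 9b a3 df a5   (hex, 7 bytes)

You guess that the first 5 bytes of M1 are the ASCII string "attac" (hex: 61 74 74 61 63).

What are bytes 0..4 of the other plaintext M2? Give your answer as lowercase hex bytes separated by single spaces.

91 43 0f ad 9d

First, C1 ⊕ C2 = (M1 ⊕ K) ⊕ (M2 ⊕ K) = M1 ⊕ M2, so the key drops out. Then M2 = (M1 ⊕ M2) ⊕ M1 over the first 5 bytes.
byte 0: (d0 ^ 20) ^ 61 = f0 ^ 61 = 91
byte 1: (b1 ^ 86) ^ 74 = 37 ^ 74 = 43
byte 2: (2c ^ 57) ^ 74 = 7b ^ 74 = 0f
byte 3: (57 ^ 9b) ^ 61 = cc ^ 61 = ad
byte 4: (5d ^ a3) ^ 63 = fe ^ 63 = 9d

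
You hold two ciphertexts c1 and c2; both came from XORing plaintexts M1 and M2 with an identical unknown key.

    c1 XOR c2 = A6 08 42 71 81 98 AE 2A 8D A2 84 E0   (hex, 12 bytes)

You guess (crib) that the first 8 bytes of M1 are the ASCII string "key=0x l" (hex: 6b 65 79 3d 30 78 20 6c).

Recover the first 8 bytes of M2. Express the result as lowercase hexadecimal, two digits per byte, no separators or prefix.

Since c1 ⊕ c2 = M1 ⊕ M2, XORing with the guessed M1 bytes yields the corresponding M2 bytes: M2 = (c1 ⊕ c2) ⊕ M1.
a6 ⊕ 6b = cd
08 ⊕ 65 = 6d
42 ⊕ 79 = 3b
71 ⊕ 3d = 4c
81 ⊕ 30 = b1
98 ⊕ 78 = e0
ae ⊕ 20 = 8e
2a ⊕ 6c = 46

cd6d3b4cb1e08e46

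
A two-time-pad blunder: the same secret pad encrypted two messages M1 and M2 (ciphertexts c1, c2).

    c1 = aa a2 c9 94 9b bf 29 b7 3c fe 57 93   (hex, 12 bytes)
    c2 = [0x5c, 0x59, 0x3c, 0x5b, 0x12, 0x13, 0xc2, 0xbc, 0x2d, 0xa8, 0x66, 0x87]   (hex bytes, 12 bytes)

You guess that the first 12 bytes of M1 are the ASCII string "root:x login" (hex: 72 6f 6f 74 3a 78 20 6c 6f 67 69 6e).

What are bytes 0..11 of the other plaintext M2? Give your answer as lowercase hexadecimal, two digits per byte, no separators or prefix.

First, c1 ⊕ c2 = (M1 ⊕ K) ⊕ (M2 ⊕ K) = M1 ⊕ M2, so the key drops out. Then M2 = (M1 ⊕ M2) ⊕ M1 over the first 12 bytes.
byte 0: (aa ^ 5c) ^ 72 = f6 ^ 72 = 84
byte 1: (a2 ^ 59) ^ 6f = fb ^ 6f = 94
byte 2: (c9 ^ 3c) ^ 6f = f5 ^ 6f = 9a
byte 3: (94 ^ 5b) ^ 74 = cf ^ 74 = bb
byte 4: (9b ^ 12) ^ 3a = 89 ^ 3a = b3
byte 5: (bf ^ 13) ^ 78 = ac ^ 78 = d4
byte 6: (29 ^ c2) ^ 20 = eb ^ 20 = cb
byte 7: (b7 ^ bc) ^ 6c = 0b ^ 6c = 67
byte 8: (3c ^ 2d) ^ 6f = 11 ^ 6f = 7e
byte 9: (fe ^ a8) ^ 67 = 56 ^ 67 = 31
byte 10: (57 ^ 66) ^ 69 = 31 ^ 69 = 58
byte 11: (93 ^ 87) ^ 6e = 14 ^ 6e = 7a

84949abbb3d4cb677e31587a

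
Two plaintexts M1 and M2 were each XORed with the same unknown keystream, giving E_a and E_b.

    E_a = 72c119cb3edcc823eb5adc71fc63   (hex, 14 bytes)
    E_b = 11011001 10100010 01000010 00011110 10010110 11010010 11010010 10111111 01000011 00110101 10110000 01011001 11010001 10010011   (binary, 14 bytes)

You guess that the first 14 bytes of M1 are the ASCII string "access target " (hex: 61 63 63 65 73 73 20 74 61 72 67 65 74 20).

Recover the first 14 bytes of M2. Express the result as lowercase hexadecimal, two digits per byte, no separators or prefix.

ca0038b0db7d3ae8c91d0b4d59d0

First, E_a ⊕ E_b = (M1 ⊕ K) ⊕ (M2 ⊕ K) = M1 ⊕ M2, so the key drops out. Then M2 = (M1 ⊕ M2) ⊕ M1 over the first 14 bytes.
byte 0: (72 ^ d9) ^ 61 = ab ^ 61 = ca
byte 1: (c1 ^ a2) ^ 63 = 63 ^ 63 = 00
byte 2: (19 ^ 42) ^ 63 = 5b ^ 63 = 38
byte 3: (cb ^ 1e) ^ 65 = d5 ^ 65 = b0
byte 4: (3e ^ 96) ^ 73 = a8 ^ 73 = db
byte 5: (dc ^ d2) ^ 73 = 0e ^ 73 = 7d
byte 6: (c8 ^ d2) ^ 20 = 1a ^ 20 = 3a
byte 7: (23 ^ bf) ^ 74 = 9c ^ 74 = e8
byte 8: (eb ^ 43) ^ 61 = a8 ^ 61 = c9
byte 9: (5a ^ 35) ^ 72 = 6f ^ 72 = 1d
byte 10: (dc ^ b0) ^ 67 = 6c ^ 67 = 0b
byte 11: (71 ^ 59) ^ 65 = 28 ^ 65 = 4d
byte 12: (fc ^ d1) ^ 74 = 2d ^ 74 = 59
byte 13: (63 ^ 93) ^ 20 = f0 ^ 20 = d0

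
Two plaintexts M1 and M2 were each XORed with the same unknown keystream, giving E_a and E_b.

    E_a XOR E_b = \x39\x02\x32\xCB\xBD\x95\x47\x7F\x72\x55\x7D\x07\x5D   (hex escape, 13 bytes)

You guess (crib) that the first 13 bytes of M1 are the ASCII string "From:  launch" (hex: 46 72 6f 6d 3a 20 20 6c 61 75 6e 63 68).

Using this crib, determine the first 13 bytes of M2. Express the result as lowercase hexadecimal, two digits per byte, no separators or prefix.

Since E_a ⊕ E_b = M1 ⊕ M2, XORing with the guessed M1 bytes yields the corresponding M2 bytes: M2 = (E_a ⊕ E_b) ⊕ M1.
39 xor 46 = 7f
02 xor 72 = 70
32 xor 6f = 5d
cb xor 6d = a6
bd xor 3a = 87
95 xor 20 = b5
47 xor 20 = 67
7f xor 6c = 13
72 xor 61 = 13
55 xor 75 = 20
7d xor 6e = 13
07 xor 63 = 64
5d xor 68 = 35

7f705da687b567131320136435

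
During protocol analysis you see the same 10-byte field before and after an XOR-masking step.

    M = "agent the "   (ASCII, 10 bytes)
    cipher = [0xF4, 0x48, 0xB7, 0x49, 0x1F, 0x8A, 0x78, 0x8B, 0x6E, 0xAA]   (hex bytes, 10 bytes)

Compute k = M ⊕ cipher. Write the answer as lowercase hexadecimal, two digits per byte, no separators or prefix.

Since cipher = M ⊕ k, XORing both sides with M gives k = M ⊕ cipher.
byte 0:  97 ^ 244 = 149
byte 1: 103 ^  72 =  47
byte 2: 101 ^ 183 = 210
byte 3: 110 ^  73 =  39
byte 4: 116 ^  31 = 107
byte 5:  32 ^ 138 = 170
byte 6: 116 ^ 120 =  12
byte 7: 104 ^ 139 = 227
byte 8: 101 ^ 110 =  11
byte 9:  32 ^ 170 = 138

952fd2276baa0ce30b8a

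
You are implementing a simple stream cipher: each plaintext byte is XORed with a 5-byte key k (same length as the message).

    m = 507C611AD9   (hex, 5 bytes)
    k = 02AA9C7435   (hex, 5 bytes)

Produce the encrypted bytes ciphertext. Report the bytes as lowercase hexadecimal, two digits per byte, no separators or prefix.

01010000 XOR 00000010 = 01010010
01111100 XOR 10101010 = 11010110
01100001 XOR 10011100 = 11111101
00011010 XOR 01110100 = 01101110
11011001 XOR 00110101 = 11101100

52d6fd6eec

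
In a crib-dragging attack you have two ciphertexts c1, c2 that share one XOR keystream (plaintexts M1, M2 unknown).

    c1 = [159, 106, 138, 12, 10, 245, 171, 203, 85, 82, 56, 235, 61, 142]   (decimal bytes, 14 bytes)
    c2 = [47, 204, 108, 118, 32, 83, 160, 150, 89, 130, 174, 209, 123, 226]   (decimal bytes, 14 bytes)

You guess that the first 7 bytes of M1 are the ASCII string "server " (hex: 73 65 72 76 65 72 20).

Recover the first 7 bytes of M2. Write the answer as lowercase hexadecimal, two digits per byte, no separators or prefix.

c3c3940c4fd42b

First, c1 ⊕ c2 = (M1 ⊕ K) ⊕ (M2 ⊕ K) = M1 ⊕ M2, so the key drops out. Then M2 = (M1 ⊕ M2) ⊕ M1 over the first 7 bytes.
byte 0: (9f ⊕ 2f) ⊕ 73 = b0 ⊕ 73 = c3
byte 1: (6a ⊕ cc) ⊕ 65 = a6 ⊕ 65 = c3
byte 2: (8a ⊕ 6c) ⊕ 72 = e6 ⊕ 72 = 94
byte 3: (0c ⊕ 76) ⊕ 76 = 7a ⊕ 76 = 0c
byte 4: (0a ⊕ 20) ⊕ 65 = 2a ⊕ 65 = 4f
byte 5: (f5 ⊕ 53) ⊕ 72 = a6 ⊕ 72 = d4
byte 6: (ab ⊕ a0) ⊕ 20 = 0b ⊕ 20 = 2b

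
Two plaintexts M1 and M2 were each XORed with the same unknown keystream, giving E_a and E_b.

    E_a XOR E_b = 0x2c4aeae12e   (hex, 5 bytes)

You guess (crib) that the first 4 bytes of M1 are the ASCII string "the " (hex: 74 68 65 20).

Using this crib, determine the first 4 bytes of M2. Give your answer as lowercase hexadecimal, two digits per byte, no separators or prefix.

Since E_a ⊕ E_b = M1 ⊕ M2, XORing with the guessed M1 bytes yields the corresponding M2 bytes: M2 = (E_a ⊕ E_b) ⊕ M1.
byte 0:  44 XOR 116 =  88
byte 1:  74 XOR 104 =  34
byte 2: 234 XOR 101 = 143
byte 3: 225 XOR  32 = 193

58228fc1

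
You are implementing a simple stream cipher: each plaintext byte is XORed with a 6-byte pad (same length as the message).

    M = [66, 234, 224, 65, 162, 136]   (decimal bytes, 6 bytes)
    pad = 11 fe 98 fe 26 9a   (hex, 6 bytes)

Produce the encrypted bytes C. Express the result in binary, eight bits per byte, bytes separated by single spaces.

01010011 00010100 01111000 10111111 10000100 00010010

XOR is its own inverse, so applying the key byte-wise gives the result directly.
42 ⊕ 11 = 53
ea ⊕ fe = 14
e0 ⊕ 98 = 78
41 ⊕ fe = bf
a2 ⊕ 26 = 84
88 ⊕ 9a = 12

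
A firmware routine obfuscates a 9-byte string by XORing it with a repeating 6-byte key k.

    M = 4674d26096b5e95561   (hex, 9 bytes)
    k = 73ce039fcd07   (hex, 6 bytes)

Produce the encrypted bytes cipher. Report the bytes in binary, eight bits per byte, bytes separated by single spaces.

00110101 10111010 11010001 11111111 01011011 10110010 10011010 10011011 01100010

The 6-byte key repeats, so the effective keystream is 73 ce 03 9f cd 07 73 ce 03.
byte 0: 46 ^ 73 = 35
byte 1: 74 ^ ce = ba
byte 2: d2 ^ 03 = d1
byte 3: 60 ^ 9f = ff
byte 4: 96 ^ cd = 5b
byte 5: b5 ^ 07 = b2
byte 6: e9 ^ 73 = 9a
byte 7: 55 ^ ce = 9b
byte 8: 61 ^ 03 = 62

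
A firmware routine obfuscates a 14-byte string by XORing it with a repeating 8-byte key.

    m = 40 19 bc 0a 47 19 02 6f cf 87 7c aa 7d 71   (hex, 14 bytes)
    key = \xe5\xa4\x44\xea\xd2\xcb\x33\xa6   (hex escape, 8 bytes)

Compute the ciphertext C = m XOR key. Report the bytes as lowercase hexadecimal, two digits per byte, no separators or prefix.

The 8-byte key repeats, so the effective keystream is e5 a4 44 ea d2 cb 33 a6 e5 a4 44 ea d2 cb.
byte 0:  64 ⊕ 229 = 165
byte 1:  25 ⊕ 164 = 189
byte 2: 188 ⊕  68 = 248
byte 3:  10 ⊕ 234 = 224
byte 4:  71 ⊕ 210 = 149
byte 5:  25 ⊕ 203 = 210
byte 6:   2 ⊕  51 =  49
byte 7: 111 ⊕ 166 = 201
byte 8: 207 ⊕ 229 =  42
byte 9: 135 ⊕ 164 =  35
byte 10: 124 ⊕  68 =  56
byte 11: 170 ⊕ 234 =  64
byte 12: 125 ⊕ 210 = 175
byte 13: 113 ⊕ 203 = 186

a5bdf8e095d231c92a233840afba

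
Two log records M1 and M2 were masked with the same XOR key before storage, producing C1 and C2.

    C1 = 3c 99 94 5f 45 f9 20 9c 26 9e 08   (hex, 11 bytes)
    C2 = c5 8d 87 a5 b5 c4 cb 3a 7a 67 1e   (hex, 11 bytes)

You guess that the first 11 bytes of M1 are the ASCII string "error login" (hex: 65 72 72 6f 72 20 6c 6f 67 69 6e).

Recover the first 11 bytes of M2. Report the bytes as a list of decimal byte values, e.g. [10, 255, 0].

[156, 102, 97, 149, 130, 29, 135, 201, 59, 144, 120]

First, C1 ⊕ C2 = (M1 ⊕ K) ⊕ (M2 ⊕ K) = M1 ⊕ M2, so the key drops out. Then M2 = (M1 ⊕ M2) ⊕ M1 over the first 11 bytes.
byte 0: (3c ^ c5) ^ 65 = f9 ^ 65 = 9c
byte 1: (99 ^ 8d) ^ 72 = 14 ^ 72 = 66
byte 2: (94 ^ 87) ^ 72 = 13 ^ 72 = 61
byte 3: (5f ^ a5) ^ 6f = fa ^ 6f = 95
byte 4: (45 ^ b5) ^ 72 = f0 ^ 72 = 82
byte 5: (f9 ^ c4) ^ 20 = 3d ^ 20 = 1d
byte 6: (20 ^ cb) ^ 6c = eb ^ 6c = 87
byte 7: (9c ^ 3a) ^ 6f = a6 ^ 6f = c9
byte 8: (26 ^ 7a) ^ 67 = 5c ^ 67 = 3b
byte 9: (9e ^ 67) ^ 69 = f9 ^ 69 = 90
byte 10: (08 ^ 1e) ^ 6e = 16 ^ 6e = 78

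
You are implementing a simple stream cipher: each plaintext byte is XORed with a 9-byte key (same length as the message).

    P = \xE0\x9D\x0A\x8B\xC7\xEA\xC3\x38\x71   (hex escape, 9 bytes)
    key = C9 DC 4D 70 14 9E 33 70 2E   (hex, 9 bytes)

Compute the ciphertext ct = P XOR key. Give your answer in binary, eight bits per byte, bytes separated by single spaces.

00101001 01000001 01000111 11111011 11010011 01110100 11110000 01001000 01011111

XOR is its own inverse, so applying the key byte-wise gives the result directly.
byte 0: e0 xor c9 = 29
byte 1: 9d xor dc = 41
byte 2: 0a xor 4d = 47
byte 3: 8b xor 70 = fb
byte 4: c7 xor 14 = d3
byte 5: ea xor 9e = 74
byte 6: c3 xor 33 = f0
byte 7: 38 xor 70 = 48
byte 8: 71 xor 2e = 5f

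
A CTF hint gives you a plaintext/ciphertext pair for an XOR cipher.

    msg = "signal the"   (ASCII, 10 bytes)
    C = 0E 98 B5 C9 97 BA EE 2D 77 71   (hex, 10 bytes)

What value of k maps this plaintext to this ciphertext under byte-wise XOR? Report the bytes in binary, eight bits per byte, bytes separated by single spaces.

01111101 11110001 11010010 10100111 11110110 11010110 11001110 01011001 00011111 00010100

Since C = msg ⊕ k, XORing both sides with msg gives k = msg ⊕ C.
115 XOR  14 = 125
105 XOR 152 = 241
103 XOR 181 = 210
110 XOR 201 = 167
 97 XOR 151 = 246
108 XOR 186 = 214
 32 XOR 238 = 206
116 XOR  45 =  89
104 XOR 119 =  31
101 XOR 113 =  20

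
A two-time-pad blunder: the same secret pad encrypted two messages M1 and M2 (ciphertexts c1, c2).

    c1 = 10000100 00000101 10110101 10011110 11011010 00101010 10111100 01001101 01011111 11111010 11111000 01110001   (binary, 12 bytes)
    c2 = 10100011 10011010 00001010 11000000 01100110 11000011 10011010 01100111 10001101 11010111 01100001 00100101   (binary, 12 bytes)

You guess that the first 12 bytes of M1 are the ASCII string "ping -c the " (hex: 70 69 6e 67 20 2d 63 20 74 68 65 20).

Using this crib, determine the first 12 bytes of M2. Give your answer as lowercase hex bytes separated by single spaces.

First, c1 ⊕ c2 = (M1 ⊕ K) ⊕ (M2 ⊕ K) = M1 ⊕ M2, so the key drops out. Then M2 = (M1 ⊕ M2) ⊕ M1 over the first 12 bytes.
byte 0: (84 ^ a3) ^ 70 = 27 ^ 70 = 57
byte 1: (05 ^ 9a) ^ 69 = 9f ^ 69 = f6
byte 2: (b5 ^ 0a) ^ 6e = bf ^ 6e = d1
byte 3: (9e ^ c0) ^ 67 = 5e ^ 67 = 39
byte 4: (da ^ 66) ^ 20 = bc ^ 20 = 9c
byte 5: (2a ^ c3) ^ 2d = e9 ^ 2d = c4
byte 6: (bc ^ 9a) ^ 63 = 26 ^ 63 = 45
byte 7: (4d ^ 67) ^ 20 = 2a ^ 20 = 0a
byte 8: (5f ^ 8d) ^ 74 = d2 ^ 74 = a6
byte 9: (fa ^ d7) ^ 68 = 2d ^ 68 = 45
byte 10: (f8 ^ 61) ^ 65 = 99 ^ 65 = fc
byte 11: (71 ^ 25) ^ 20 = 54 ^ 20 = 74

57 f6 d1 39 9c c4 45 0a a6 45 fc 74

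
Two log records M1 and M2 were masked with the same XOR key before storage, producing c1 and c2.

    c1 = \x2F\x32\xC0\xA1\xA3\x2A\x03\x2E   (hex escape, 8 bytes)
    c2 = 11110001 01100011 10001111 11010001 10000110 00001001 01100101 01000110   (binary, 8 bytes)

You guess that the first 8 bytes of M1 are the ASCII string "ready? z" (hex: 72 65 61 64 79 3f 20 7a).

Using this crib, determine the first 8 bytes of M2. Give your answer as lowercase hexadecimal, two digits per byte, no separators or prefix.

ac342e145c1c4612

First, c1 ⊕ c2 = (M1 ⊕ K) ⊕ (M2 ⊕ K) = M1 ⊕ M2, so the key drops out. Then M2 = (M1 ⊕ M2) ⊕ M1 over the first 8 bytes.
byte 0: (2f ⊕ f1) ⊕ 72 = de ⊕ 72 = ac
byte 1: (32 ⊕ 63) ⊕ 65 = 51 ⊕ 65 = 34
byte 2: (c0 ⊕ 8f) ⊕ 61 = 4f ⊕ 61 = 2e
byte 3: (a1 ⊕ d1) ⊕ 64 = 70 ⊕ 64 = 14
byte 4: (a3 ⊕ 86) ⊕ 79 = 25 ⊕ 79 = 5c
byte 5: (2a ⊕ 09) ⊕ 3f = 23 ⊕ 3f = 1c
byte 6: (03 ⊕ 65) ⊕ 20 = 66 ⊕ 20 = 46
byte 7: (2e ⊕ 46) ⊕ 7a = 68 ⊕ 7a = 12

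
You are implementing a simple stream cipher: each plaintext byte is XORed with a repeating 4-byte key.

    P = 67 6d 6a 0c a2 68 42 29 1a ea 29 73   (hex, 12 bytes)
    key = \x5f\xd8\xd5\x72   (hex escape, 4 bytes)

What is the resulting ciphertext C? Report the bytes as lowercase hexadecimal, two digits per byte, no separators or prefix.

38b5bf7efdb0975b4532fc01

The 4-byte key repeats, so the effective keystream is 5f d8 d5 72 5f d8 d5 72 5f d8 d5 72.
byte 0: 67 ^ 5f = 38
byte 1: 6d ^ d8 = b5
byte 2: 6a ^ d5 = bf
byte 3: 0c ^ 72 = 7e
byte 4: a2 ^ 5f = fd
byte 5: 68 ^ d8 = b0
byte 6: 42 ^ d5 = 97
byte 7: 29 ^ 72 = 5b
byte 8: 1a ^ 5f = 45
byte 9: ea ^ d8 = 32
byte 10: 29 ^ d5 = fc
byte 11: 73 ^ 72 = 01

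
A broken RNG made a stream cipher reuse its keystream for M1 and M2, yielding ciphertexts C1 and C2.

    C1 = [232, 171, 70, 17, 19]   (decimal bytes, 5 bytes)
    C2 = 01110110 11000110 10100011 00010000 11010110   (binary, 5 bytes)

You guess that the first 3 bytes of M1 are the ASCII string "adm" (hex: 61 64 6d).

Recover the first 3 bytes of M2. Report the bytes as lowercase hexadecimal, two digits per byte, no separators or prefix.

ff0988

First, C1 ⊕ C2 = (M1 ⊕ K) ⊕ (M2 ⊕ K) = M1 ⊕ M2, so the key drops out. Then M2 = (M1 ⊕ M2) ⊕ M1 over the first 3 bytes.
byte 0: (e8 xor 76) xor 61 = 9e xor 61 = ff
byte 1: (ab xor c6) xor 64 = 6d xor 64 = 09
byte 2: (46 xor a3) xor 6d = e5 xor 6d = 88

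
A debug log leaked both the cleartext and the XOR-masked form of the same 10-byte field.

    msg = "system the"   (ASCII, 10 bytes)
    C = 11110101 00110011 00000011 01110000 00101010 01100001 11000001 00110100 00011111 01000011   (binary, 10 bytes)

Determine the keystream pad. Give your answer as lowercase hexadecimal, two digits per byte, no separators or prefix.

Since C = msg ⊕ pad, XORing both sides with msg gives pad = msg ⊕ C.
byte 0: 01110011 xor 11110101 = 10000110
byte 1: 01111001 xor 00110011 = 01001010
byte 2: 01110011 xor 00000011 = 01110000
byte 3: 01110100 xor 01110000 = 00000100
byte 4: 01100101 xor 00101010 = 01001111
byte 5: 01101101 xor 01100001 = 00001100
byte 6: 00100000 xor 11000001 = 11100001
byte 7: 01110100 xor 00110100 = 01000000
byte 8: 01101000 xor 00011111 = 01110111
byte 9: 01100101 xor 01000011 = 00100110

864a70044f0ce1407726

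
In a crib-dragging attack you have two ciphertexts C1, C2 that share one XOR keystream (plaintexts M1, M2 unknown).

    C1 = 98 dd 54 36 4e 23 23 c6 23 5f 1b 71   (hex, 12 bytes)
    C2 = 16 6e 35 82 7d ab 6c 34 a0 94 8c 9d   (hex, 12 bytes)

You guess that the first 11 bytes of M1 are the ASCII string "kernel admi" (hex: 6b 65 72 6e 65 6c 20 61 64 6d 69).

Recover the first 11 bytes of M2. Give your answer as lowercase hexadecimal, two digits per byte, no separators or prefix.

e5d613da56e46f93e7a6fe

First, C1 ⊕ C2 = (M1 ⊕ K) ⊕ (M2 ⊕ K) = M1 ⊕ M2, so the key drops out. Then M2 = (M1 ⊕ M2) ⊕ M1 over the first 11 bytes.
byte 0: (98 XOR 16) XOR 6b = 8e XOR 6b = e5
byte 1: (dd XOR 6e) XOR 65 = b3 XOR 65 = d6
byte 2: (54 XOR 35) XOR 72 = 61 XOR 72 = 13
byte 3: (36 XOR 82) XOR 6e = b4 XOR 6e = da
byte 4: (4e XOR 7d) XOR 65 = 33 XOR 65 = 56
byte 5: (23 XOR ab) XOR 6c = 88 XOR 6c = e4
byte 6: (23 XOR 6c) XOR 20 = 4f XOR 20 = 6f
byte 7: (c6 XOR 34) XOR 61 = f2 XOR 61 = 93
byte 8: (23 XOR a0) XOR 64 = 83 XOR 64 = e7
byte 9: (5f XOR 94) XOR 6d = cb XOR 6d = a6
byte 10: (1b XOR 8c) XOR 69 = 97 XOR 69 = fe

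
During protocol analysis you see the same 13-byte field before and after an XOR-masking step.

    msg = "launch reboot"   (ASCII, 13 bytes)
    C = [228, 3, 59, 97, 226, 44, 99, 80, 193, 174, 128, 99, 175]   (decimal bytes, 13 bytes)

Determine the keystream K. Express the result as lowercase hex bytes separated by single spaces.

88 62 4e 0f 81 44 43 22 a4 cc ef 0c db

Since C = msg ⊕ K, XORing both sides with msg gives K = msg ⊕ C.
6c ^ e4 = 88
61 ^ 03 = 62
75 ^ 3b = 4e
6e ^ 61 = 0f
63 ^ e2 = 81
68 ^ 2c = 44
20 ^ 63 = 43
72 ^ 50 = 22
65 ^ c1 = a4
62 ^ ae = cc
6f ^ 80 = ef
6f ^ 63 = 0c
74 ^ af = db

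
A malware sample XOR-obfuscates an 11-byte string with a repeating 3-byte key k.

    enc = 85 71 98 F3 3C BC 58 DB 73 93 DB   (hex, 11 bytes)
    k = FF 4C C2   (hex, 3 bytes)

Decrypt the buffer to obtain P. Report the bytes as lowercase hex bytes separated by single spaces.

7a 3d 5a 0c 70 7e a7 97 b1 6c 97

The 3-byte key repeats, so the effective keystream is ff 4c c2 ff 4c c2 ff 4c c2 ff 4c.
byte 0: 85 XOR ff = 7a
byte 1: 71 XOR 4c = 3d
byte 2: 98 XOR c2 = 5a
byte 3: f3 XOR ff = 0c
byte 4: 3c XOR 4c = 70
byte 5: bc XOR c2 = 7e
byte 6: 58 XOR ff = a7
byte 7: db XOR 4c = 97
byte 8: 73 XOR c2 = b1
byte 9: 93 XOR ff = 6c
byte 10: db XOR 4c = 97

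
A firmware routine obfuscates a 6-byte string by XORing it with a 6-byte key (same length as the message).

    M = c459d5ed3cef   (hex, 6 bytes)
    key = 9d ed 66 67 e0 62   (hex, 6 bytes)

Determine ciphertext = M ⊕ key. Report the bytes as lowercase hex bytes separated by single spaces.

c4 ^ 9d = 59
59 ^ ed = b4
d5 ^ 66 = b3
ed ^ 67 = 8a
3c ^ e0 = dc
ef ^ 62 = 8d

59 b4 b3 8a dc 8d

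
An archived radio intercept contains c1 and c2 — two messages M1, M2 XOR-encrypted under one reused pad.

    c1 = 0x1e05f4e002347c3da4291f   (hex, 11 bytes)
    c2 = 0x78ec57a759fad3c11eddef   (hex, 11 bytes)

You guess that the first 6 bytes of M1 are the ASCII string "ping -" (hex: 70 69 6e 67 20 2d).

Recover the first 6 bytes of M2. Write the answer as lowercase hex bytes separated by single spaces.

First, c1 ⊕ c2 = (M1 ⊕ K) ⊕ (M2 ⊕ K) = M1 ⊕ M2, so the key drops out. Then M2 = (M1 ⊕ M2) ⊕ M1 over the first 6 bytes.
byte 0: (1e xor 78) xor 70 = 66 xor 70 = 16
byte 1: (05 xor ec) xor 69 = e9 xor 69 = 80
byte 2: (f4 xor 57) xor 6e = a3 xor 6e = cd
byte 3: (e0 xor a7) xor 67 = 47 xor 67 = 20
byte 4: (02 xor 59) xor 20 = 5b xor 20 = 7b
byte 5: (34 xor fa) xor 2d = ce xor 2d = e3

16 80 cd 20 7b e3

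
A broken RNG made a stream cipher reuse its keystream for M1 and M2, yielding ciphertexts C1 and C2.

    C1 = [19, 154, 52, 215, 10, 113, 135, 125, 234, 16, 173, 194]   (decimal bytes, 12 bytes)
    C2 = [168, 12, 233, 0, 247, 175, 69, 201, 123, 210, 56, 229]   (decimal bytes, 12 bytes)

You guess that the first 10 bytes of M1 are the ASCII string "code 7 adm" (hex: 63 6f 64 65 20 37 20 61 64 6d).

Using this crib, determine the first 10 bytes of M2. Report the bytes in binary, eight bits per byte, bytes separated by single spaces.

11011000 11111001 10111001 10110010 11011101 11101001 11100010 11010101 11110101 10101111

First, C1 ⊕ C2 = (M1 ⊕ K) ⊕ (M2 ⊕ K) = M1 ⊕ M2, so the key drops out. Then M2 = (M1 ⊕ M2) ⊕ M1 over the first 10 bytes.
byte 0: (13 xor a8) xor 63 = bb xor 63 = d8
byte 1: (9a xor 0c) xor 6f = 96 xor 6f = f9
byte 2: (34 xor e9) xor 64 = dd xor 64 = b9
byte 3: (d7 xor 00) xor 65 = d7 xor 65 = b2
byte 4: (0a xor f7) xor 20 = fd xor 20 = dd
byte 5: (71 xor af) xor 37 = de xor 37 = e9
byte 6: (87 xor 45) xor 20 = c2 xor 20 = e2
byte 7: (7d xor c9) xor 61 = b4 xor 61 = d5
byte 8: (ea xor 7b) xor 64 = 91 xor 64 = f5
byte 9: (10 xor d2) xor 6d = c2 xor 6d = af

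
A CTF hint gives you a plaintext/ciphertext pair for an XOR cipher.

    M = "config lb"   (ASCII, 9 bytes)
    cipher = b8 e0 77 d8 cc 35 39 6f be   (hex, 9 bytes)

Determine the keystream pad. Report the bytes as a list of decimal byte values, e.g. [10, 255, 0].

[219, 143, 25, 190, 165, 82, 25, 3, 220]

Since cipher = M ⊕ pad, XORing both sides with M gives pad = M ⊕ cipher.
63 xor b8 = db
6f xor e0 = 8f
6e xor 77 = 19
66 xor d8 = be
69 xor cc = a5
67 xor 35 = 52
20 xor 39 = 19
6c xor 6f = 03
62 xor be = dc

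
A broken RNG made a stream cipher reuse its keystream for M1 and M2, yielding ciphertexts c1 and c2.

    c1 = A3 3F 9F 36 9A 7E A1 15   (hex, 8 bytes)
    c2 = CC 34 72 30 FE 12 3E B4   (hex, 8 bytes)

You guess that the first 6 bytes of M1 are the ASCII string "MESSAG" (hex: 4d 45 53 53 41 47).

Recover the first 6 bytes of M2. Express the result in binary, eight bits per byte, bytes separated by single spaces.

First, c1 ⊕ c2 = (M1 ⊕ K) ⊕ (M2 ⊕ K) = M1 ⊕ M2, so the key drops out. Then M2 = (M1 ⊕ M2) ⊕ M1 over the first 6 bytes.
byte 0: (a3 ^ cc) ^ 4d = 6f ^ 4d = 22
byte 1: (3f ^ 34) ^ 45 = 0b ^ 45 = 4e
byte 2: (9f ^ 72) ^ 53 = ed ^ 53 = be
byte 3: (36 ^ 30) ^ 53 = 06 ^ 53 = 55
byte 4: (9a ^ fe) ^ 41 = 64 ^ 41 = 25
byte 5: (7e ^ 12) ^ 47 = 6c ^ 47 = 2b

00100010 01001110 10111110 01010101 00100101 00101011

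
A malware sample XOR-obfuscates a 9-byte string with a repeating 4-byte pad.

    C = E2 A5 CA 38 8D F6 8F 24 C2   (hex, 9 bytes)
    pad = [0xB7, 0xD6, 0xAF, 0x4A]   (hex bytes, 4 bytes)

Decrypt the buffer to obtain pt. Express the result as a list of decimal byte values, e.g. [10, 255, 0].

[85, 115, 101, 114, 58, 32, 32, 110, 117]

The 4-byte key repeats, so the effective keystream is b7 d6 af 4a b7 d6 af 4a b7.
byte 0: 226 ^ 183 =  85
byte 1: 165 ^ 214 = 115
byte 2: 202 ^ 175 = 101
byte 3:  56 ^  74 = 114
byte 4: 141 ^ 183 =  58
byte 5: 246 ^ 214 =  32
byte 6: 143 ^ 175 =  32
byte 7:  36 ^  74 = 110
byte 8: 194 ^ 183 = 117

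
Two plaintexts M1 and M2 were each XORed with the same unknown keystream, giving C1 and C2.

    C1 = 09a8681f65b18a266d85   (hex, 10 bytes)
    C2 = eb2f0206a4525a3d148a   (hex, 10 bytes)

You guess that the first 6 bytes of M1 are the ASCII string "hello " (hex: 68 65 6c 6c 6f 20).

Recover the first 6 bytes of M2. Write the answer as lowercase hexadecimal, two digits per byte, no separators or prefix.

8ae20675aec3

First, C1 ⊕ C2 = (M1 ⊕ K) ⊕ (M2 ⊕ K) = M1 ⊕ M2, so the key drops out. Then M2 = (M1 ⊕ M2) ⊕ M1 over the first 6 bytes.
byte 0: (09 XOR eb) XOR 68 = e2 XOR 68 = 8a
byte 1: (a8 XOR 2f) XOR 65 = 87 XOR 65 = e2
byte 2: (68 XOR 02) XOR 6c = 6a XOR 6c = 06
byte 3: (1f XOR 06) XOR 6c = 19 XOR 6c = 75
byte 4: (65 XOR a4) XOR 6f = c1 XOR 6f = ae
byte 5: (b1 XOR 52) XOR 20 = e3 XOR 20 = c3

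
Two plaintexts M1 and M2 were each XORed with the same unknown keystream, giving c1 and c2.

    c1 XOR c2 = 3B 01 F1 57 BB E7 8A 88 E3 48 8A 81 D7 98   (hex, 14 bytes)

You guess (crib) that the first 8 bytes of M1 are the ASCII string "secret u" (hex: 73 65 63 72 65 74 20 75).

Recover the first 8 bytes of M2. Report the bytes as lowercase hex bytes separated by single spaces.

48 64 92 25 de 93 aa fd

Since c1 ⊕ c2 = M1 ⊕ M2, XORing with the guessed M1 bytes yields the corresponding M2 bytes: M2 = (c1 ⊕ c2) ⊕ M1.
byte 0:  59 XOR 115 =  72
byte 1:   1 XOR 101 = 100
byte 2: 241 XOR  99 = 146
byte 3:  87 XOR 114 =  37
byte 4: 187 XOR 101 = 222
byte 5: 231 XOR 116 = 147
byte 6: 138 XOR  32 = 170
byte 7: 136 XOR 117 = 253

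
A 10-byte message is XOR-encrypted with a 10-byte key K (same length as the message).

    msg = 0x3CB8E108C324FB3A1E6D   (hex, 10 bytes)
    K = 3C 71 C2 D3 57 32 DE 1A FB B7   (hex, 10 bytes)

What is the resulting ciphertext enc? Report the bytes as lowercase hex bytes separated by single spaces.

00 c9 23 db 94 16 25 20 e5 da

byte 0: 3c XOR 3c = 00
byte 1: b8 XOR 71 = c9
byte 2: e1 XOR c2 = 23
byte 3: 08 XOR d3 = db
byte 4: c3 XOR 57 = 94
byte 5: 24 XOR 32 = 16
byte 6: fb XOR de = 25
byte 7: 3a XOR 1a = 20
byte 8: 1e XOR fb = e5
byte 9: 6d XOR b7 = da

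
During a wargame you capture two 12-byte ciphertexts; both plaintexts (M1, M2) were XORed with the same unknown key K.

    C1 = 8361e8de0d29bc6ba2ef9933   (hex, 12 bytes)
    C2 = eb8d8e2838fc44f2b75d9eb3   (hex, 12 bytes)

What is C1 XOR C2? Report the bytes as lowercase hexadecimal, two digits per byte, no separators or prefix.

68ec66f635d5f89915b20780

C1 ⊕ C2 = (M1 ⊕ K) ⊕ (M2 ⊕ K) = M1 ⊕ M2 — the shared key cancels under XOR.
83 ^ eb = 68
61 ^ 8d = ec
e8 ^ 8e = 66
de ^ 28 = f6
0d ^ 38 = 35
29 ^ fc = d5
bc ^ 44 = f8
6b ^ f2 = 99
a2 ^ b7 = 15
ef ^ 5d = b2
99 ^ 9e = 07
33 ^ b3 = 80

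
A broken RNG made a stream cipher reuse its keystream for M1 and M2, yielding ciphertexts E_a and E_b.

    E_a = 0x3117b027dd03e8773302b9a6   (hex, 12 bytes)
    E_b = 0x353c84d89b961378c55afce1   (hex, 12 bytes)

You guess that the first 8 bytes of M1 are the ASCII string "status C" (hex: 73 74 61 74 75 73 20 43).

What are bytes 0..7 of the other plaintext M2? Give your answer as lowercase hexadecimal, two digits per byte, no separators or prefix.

First, E_a ⊕ E_b = (M1 ⊕ K) ⊕ (M2 ⊕ K) = M1 ⊕ M2, so the key drops out. Then M2 = (M1 ⊕ M2) ⊕ M1 over the first 8 bytes.
byte 0: (31 XOR 35) XOR 73 = 04 XOR 73 = 77
byte 1: (17 XOR 3c) XOR 74 = 2b XOR 74 = 5f
byte 2: (b0 XOR 84) XOR 61 = 34 XOR 61 = 55
byte 3: (27 XOR d8) XOR 74 = ff XOR 74 = 8b
byte 4: (dd XOR 9b) XOR 75 = 46 XOR 75 = 33
byte 5: (03 XOR 96) XOR 73 = 95 XOR 73 = e6
byte 6: (e8 XOR 13) XOR 20 = fb XOR 20 = db
byte 7: (77 XOR 78) XOR 43 = 0f XOR 43 = 4c

775f558b33e6db4c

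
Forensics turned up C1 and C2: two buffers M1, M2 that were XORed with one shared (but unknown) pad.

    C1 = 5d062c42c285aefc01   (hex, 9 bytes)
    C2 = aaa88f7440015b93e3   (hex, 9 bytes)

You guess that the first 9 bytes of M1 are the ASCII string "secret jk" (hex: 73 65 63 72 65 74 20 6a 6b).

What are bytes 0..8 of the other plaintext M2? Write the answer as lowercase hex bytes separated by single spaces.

First, C1 ⊕ C2 = (M1 ⊕ K) ⊕ (M2 ⊕ K) = M1 ⊕ M2, so the key drops out. Then M2 = (M1 ⊕ M2) ⊕ M1 over the first 9 bytes.
byte 0: (5d ⊕ aa) ⊕ 73 = f7 ⊕ 73 = 84
byte 1: (06 ⊕ a8) ⊕ 65 = ae ⊕ 65 = cb
byte 2: (2c ⊕ 8f) ⊕ 63 = a3 ⊕ 63 = c0
byte 3: (42 ⊕ 74) ⊕ 72 = 36 ⊕ 72 = 44
byte 4: (c2 ⊕ 40) ⊕ 65 = 82 ⊕ 65 = e7
byte 5: (85 ⊕ 01) ⊕ 74 = 84 ⊕ 74 = f0
byte 6: (ae ⊕ 5b) ⊕ 20 = f5 ⊕ 20 = d5
byte 7: (fc ⊕ 93) ⊕ 6a = 6f ⊕ 6a = 05
byte 8: (01 ⊕ e3) ⊕ 6b = e2 ⊕ 6b = 89

84 cb c0 44 e7 f0 d5 05 89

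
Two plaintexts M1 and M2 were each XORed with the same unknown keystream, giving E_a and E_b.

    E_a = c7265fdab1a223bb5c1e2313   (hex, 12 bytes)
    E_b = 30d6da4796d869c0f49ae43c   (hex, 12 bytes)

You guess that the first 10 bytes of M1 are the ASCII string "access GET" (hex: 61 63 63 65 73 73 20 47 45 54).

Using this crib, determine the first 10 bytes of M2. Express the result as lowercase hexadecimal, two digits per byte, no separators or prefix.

First, E_a ⊕ E_b = (M1 ⊕ K) ⊕ (M2 ⊕ K) = M1 ⊕ M2, so the key drops out. Then M2 = (M1 ⊕ M2) ⊕ M1 over the first 10 bytes.
byte 0: (c7 xor 30) xor 61 = f7 xor 61 = 96
byte 1: (26 xor d6) xor 63 = f0 xor 63 = 93
byte 2: (5f xor da) xor 63 = 85 xor 63 = e6
byte 3: (da xor 47) xor 65 = 9d xor 65 = f8
byte 4: (b1 xor 96) xor 73 = 27 xor 73 = 54
byte 5: (a2 xor d8) xor 73 = 7a xor 73 = 09
byte 6: (23 xor 69) xor 20 = 4a xor 20 = 6a
byte 7: (bb xor c0) xor 47 = 7b xor 47 = 3c
byte 8: (5c xor f4) xor 45 = a8 xor 45 = ed
byte 9: (1e xor 9a) xor 54 = 84 xor 54 = d0

9693e6f854096a3cedd0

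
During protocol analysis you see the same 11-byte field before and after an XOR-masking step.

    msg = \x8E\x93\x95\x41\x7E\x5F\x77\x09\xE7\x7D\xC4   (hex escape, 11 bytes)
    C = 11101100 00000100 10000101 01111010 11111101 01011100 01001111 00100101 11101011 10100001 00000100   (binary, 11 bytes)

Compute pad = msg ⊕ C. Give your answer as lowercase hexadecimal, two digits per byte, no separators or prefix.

Since C = msg ⊕ pad, XORing both sides with msg gives pad = msg ⊕ C.
8e xor ec = 62
93 xor 04 = 97
95 xor 85 = 10
41 xor 7a = 3b
7e xor fd = 83
5f xor 5c = 03
77 xor 4f = 38
09 xor 25 = 2c
e7 xor eb = 0c
7d xor a1 = dc
c4 xor 04 = c0

6297103b8303382c0cdcc0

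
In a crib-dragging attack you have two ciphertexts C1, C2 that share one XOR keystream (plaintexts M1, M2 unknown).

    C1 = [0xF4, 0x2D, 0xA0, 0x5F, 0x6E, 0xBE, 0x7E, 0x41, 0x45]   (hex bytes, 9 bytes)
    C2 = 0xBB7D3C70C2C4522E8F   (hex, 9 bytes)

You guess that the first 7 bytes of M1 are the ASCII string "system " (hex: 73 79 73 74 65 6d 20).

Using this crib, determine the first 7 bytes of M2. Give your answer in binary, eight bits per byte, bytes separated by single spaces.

00111100 00101001 11101111 01011011 11001001 00010111 00001100

First, C1 ⊕ C2 = (M1 ⊕ K) ⊕ (M2 ⊕ K) = M1 ⊕ M2, so the key drops out. Then M2 = (M1 ⊕ M2) ⊕ M1 over the first 7 bytes.
byte 0: (f4 ^ bb) ^ 73 = 4f ^ 73 = 3c
byte 1: (2d ^ 7d) ^ 79 = 50 ^ 79 = 29
byte 2: (a0 ^ 3c) ^ 73 = 9c ^ 73 = ef
byte 3: (5f ^ 70) ^ 74 = 2f ^ 74 = 5b
byte 4: (6e ^ c2) ^ 65 = ac ^ 65 = c9
byte 5: (be ^ c4) ^ 6d = 7a ^ 6d = 17
byte 6: (7e ^ 52) ^ 20 = 2c ^ 20 = 0c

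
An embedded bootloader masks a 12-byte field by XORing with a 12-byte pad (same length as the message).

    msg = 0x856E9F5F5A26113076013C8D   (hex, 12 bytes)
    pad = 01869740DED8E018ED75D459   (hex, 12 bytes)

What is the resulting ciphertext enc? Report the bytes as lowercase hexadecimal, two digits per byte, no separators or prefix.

XOR is its own inverse, so applying the key byte-wise gives the result directly.
85 xor 01 = 84
6e xor 86 = e8
9f xor 97 = 08
5f xor 40 = 1f
5a xor de = 84
26 xor d8 = fe
11 xor e0 = f1
30 xor 18 = 28
76 xor ed = 9b
01 xor 75 = 74
3c xor d4 = e8
8d xor 59 = d4

84e8081f84fef1289b74e8d4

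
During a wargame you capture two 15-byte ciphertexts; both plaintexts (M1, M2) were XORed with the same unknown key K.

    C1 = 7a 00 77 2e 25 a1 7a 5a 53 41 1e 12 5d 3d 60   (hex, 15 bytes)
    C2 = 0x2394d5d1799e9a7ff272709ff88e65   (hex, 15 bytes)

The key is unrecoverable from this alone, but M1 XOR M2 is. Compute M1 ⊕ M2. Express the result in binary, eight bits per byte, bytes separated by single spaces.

C1 ⊕ C2 = (M1 ⊕ K) ⊕ (M2 ⊕ K) = M1 ⊕ M2 — the shared key cancels under XOR.
7a ⊕ 23 = 59
00 ⊕ 94 = 94
77 ⊕ d5 = a2
2e ⊕ d1 = ff
25 ⊕ 79 = 5c
a1 ⊕ 9e = 3f
7a ⊕ 9a = e0
5a ⊕ 7f = 25
53 ⊕ f2 = a1
41 ⊕ 72 = 33
1e ⊕ 70 = 6e
12 ⊕ 9f = 8d
5d ⊕ f8 = a5
3d ⊕ 8e = b3
60 ⊕ 65 = 05

01011001 10010100 10100010 11111111 01011100 00111111 11100000 00100101 10100001 00110011 01101110 10001101 10100101 10110011 00000101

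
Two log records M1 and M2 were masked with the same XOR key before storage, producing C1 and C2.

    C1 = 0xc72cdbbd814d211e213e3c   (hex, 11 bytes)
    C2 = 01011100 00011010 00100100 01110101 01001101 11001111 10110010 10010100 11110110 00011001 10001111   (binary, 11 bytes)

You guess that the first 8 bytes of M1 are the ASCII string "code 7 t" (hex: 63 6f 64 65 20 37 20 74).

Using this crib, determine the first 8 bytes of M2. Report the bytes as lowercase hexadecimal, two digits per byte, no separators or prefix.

First, C1 ⊕ C2 = (M1 ⊕ K) ⊕ (M2 ⊕ K) = M1 ⊕ M2, so the key drops out. Then M2 = (M1 ⊕ M2) ⊕ M1 over the first 8 bytes.
byte 0: (c7 ^ 5c) ^ 63 = 9b ^ 63 = f8
byte 1: (2c ^ 1a) ^ 6f = 36 ^ 6f = 59
byte 2: (db ^ 24) ^ 64 = ff ^ 64 = 9b
byte 3: (bd ^ 75) ^ 65 = c8 ^ 65 = ad
byte 4: (81 ^ 4d) ^ 20 = cc ^ 20 = ec
byte 5: (4d ^ cf) ^ 37 = 82 ^ 37 = b5
byte 6: (21 ^ b2) ^ 20 = 93 ^ 20 = b3
byte 7: (1e ^ 94) ^ 74 = 8a ^ 74 = fe

f8599badecb5b3fe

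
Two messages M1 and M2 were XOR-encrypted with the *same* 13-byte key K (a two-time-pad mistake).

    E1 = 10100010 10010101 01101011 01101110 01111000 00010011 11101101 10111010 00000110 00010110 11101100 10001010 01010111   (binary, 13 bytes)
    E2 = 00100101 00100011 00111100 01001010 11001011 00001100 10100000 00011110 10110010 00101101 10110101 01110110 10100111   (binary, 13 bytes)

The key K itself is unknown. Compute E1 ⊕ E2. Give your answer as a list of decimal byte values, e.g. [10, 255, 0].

[135, 182, 87, 36, 179, 31, 77, 164, 180, 59, 89, 252, 240]

E1 ⊕ E2 = (M1 ⊕ K) ⊕ (M2 ⊕ K) = M1 ⊕ M2 — the shared key cancels under XOR.
byte 0: a2 ^ 25 = 87
byte 1: 95 ^ 23 = b6
byte 2: 6b ^ 3c = 57
byte 3: 6e ^ 4a = 24
byte 4: 78 ^ cb = b3
byte 5: 13 ^ 0c = 1f
byte 6: ed ^ a0 = 4d
byte 7: ba ^ 1e = a4
byte 8: 06 ^ b2 = b4
byte 9: 16 ^ 2d = 3b
byte 10: ec ^ b5 = 59
byte 11: 8a ^ 76 = fc
byte 12: 57 ^ a7 = f0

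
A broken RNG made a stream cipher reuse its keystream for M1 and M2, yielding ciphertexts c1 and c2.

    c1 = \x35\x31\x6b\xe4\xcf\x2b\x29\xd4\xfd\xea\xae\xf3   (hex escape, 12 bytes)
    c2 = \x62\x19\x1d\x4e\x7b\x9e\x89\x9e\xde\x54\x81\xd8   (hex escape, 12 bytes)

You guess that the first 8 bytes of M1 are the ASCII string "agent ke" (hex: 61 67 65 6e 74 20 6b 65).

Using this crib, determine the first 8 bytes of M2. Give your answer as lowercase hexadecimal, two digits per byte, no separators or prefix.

First, c1 ⊕ c2 = (M1 ⊕ K) ⊕ (M2 ⊕ K) = M1 ⊕ M2, so the key drops out. Then M2 = (M1 ⊕ M2) ⊕ M1 over the first 8 bytes.
byte 0: (35 ⊕ 62) ⊕ 61 = 57 ⊕ 61 = 36
byte 1: (31 ⊕ 19) ⊕ 67 = 28 ⊕ 67 = 4f
byte 2: (6b ⊕ 1d) ⊕ 65 = 76 ⊕ 65 = 13
byte 3: (e4 ⊕ 4e) ⊕ 6e = aa ⊕ 6e = c4
byte 4: (cf ⊕ 7b) ⊕ 74 = b4 ⊕ 74 = c0
byte 5: (2b ⊕ 9e) ⊕ 20 = b5 ⊕ 20 = 95
byte 6: (29 ⊕ 89) ⊕ 6b = a0 ⊕ 6b = cb
byte 7: (d4 ⊕ 9e) ⊕ 65 = 4a ⊕ 65 = 2f

364f13c4c095cb2f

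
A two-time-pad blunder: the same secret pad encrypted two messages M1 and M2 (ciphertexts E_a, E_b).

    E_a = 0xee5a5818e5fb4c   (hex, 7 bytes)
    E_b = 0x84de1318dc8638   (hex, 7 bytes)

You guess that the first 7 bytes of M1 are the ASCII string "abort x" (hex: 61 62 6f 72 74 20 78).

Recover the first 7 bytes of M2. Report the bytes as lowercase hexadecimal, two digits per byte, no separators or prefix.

First, E_a ⊕ E_b = (M1 ⊕ K) ⊕ (M2 ⊕ K) = M1 ⊕ M2, so the key drops out. Then M2 = (M1 ⊕ M2) ⊕ M1 over the first 7 bytes.
byte 0: (ee ^ 84) ^ 61 = 6a ^ 61 = 0b
byte 1: (5a ^ de) ^ 62 = 84 ^ 62 = e6
byte 2: (58 ^ 13) ^ 6f = 4b ^ 6f = 24
byte 3: (18 ^ 18) ^ 72 = 00 ^ 72 = 72
byte 4: (e5 ^ dc) ^ 74 = 39 ^ 74 = 4d
byte 5: (fb ^ 86) ^ 20 = 7d ^ 20 = 5d
byte 6: (4c ^ 38) ^ 78 = 74 ^ 78 = 0c

0be624724d5d0c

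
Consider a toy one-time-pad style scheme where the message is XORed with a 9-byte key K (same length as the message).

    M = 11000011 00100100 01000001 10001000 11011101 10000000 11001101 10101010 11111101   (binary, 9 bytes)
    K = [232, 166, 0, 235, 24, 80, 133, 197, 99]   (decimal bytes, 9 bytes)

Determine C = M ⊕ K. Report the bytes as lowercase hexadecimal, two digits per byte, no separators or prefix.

2b824163c5d0486f9e

byte 0: c3 xor e8 = 2b
byte 1: 24 xor a6 = 82
byte 2: 41 xor 00 = 41
byte 3: 88 xor eb = 63
byte 4: dd xor 18 = c5
byte 5: 80 xor 50 = d0
byte 6: cd xor 85 = 48
byte 7: aa xor c5 = 6f
byte 8: fd xor 63 = 9e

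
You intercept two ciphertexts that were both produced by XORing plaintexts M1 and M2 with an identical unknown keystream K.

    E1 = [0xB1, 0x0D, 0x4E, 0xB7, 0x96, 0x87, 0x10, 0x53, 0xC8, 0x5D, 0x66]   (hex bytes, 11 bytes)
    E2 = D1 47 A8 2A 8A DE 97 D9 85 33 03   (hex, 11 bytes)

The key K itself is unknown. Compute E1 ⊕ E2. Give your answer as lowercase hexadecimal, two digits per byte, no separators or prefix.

604ae69d1c59878a4d6e65

E1 ⊕ E2 = (M1 ⊕ K) ⊕ (M2 ⊕ K) = M1 ⊕ M2 — the shared key cancels under XOR.
byte 0: b1 ^ d1 = 60
byte 1: 0d ^ 47 = 4a
byte 2: 4e ^ a8 = e6
byte 3: b7 ^ 2a = 9d
byte 4: 96 ^ 8a = 1c
byte 5: 87 ^ de = 59
byte 6: 10 ^ 97 = 87
byte 7: 53 ^ d9 = 8a
byte 8: c8 ^ 85 = 4d
byte 9: 5d ^ 33 = 6e
byte 10: 66 ^ 03 = 65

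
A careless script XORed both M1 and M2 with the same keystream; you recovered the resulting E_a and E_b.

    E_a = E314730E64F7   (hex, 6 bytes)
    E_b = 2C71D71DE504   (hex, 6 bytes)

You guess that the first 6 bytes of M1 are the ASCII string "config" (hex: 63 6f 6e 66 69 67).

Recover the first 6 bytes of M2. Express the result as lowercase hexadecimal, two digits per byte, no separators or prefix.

First, E_a ⊕ E_b = (M1 ⊕ K) ⊕ (M2 ⊕ K) = M1 ⊕ M2, so the key drops out. Then M2 = (M1 ⊕ M2) ⊕ M1 over the first 6 bytes.
byte 0: (e3 ⊕ 2c) ⊕ 63 = cf ⊕ 63 = ac
byte 1: (14 ⊕ 71) ⊕ 6f = 65 ⊕ 6f = 0a
byte 2: (73 ⊕ d7) ⊕ 6e = a4 ⊕ 6e = ca
byte 3: (0e ⊕ 1d) ⊕ 66 = 13 ⊕ 66 = 75
byte 4: (64 ⊕ e5) ⊕ 69 = 81 ⊕ 69 = e8
byte 5: (f7 ⊕ 04) ⊕ 67 = f3 ⊕ 67 = 94

ac0aca75e894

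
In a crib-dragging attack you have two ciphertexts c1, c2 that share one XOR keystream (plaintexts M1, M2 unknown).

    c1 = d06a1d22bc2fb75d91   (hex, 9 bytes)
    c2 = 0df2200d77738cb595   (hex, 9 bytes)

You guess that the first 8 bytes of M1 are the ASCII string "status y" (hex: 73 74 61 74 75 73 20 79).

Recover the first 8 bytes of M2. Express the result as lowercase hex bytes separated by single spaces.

First, c1 ⊕ c2 = (M1 ⊕ K) ⊕ (M2 ⊕ K) = M1 ⊕ M2, so the key drops out. Then M2 = (M1 ⊕ M2) ⊕ M1 over the first 8 bytes.
byte 0: (d0 ⊕ 0d) ⊕ 73 = dd ⊕ 73 = ae
byte 1: (6a ⊕ f2) ⊕ 74 = 98 ⊕ 74 = ec
byte 2: (1d ⊕ 20) ⊕ 61 = 3d ⊕ 61 = 5c
byte 3: (22 ⊕ 0d) ⊕ 74 = 2f ⊕ 74 = 5b
byte 4: (bc ⊕ 77) ⊕ 75 = cb ⊕ 75 = be
byte 5: (2f ⊕ 73) ⊕ 73 = 5c ⊕ 73 = 2f
byte 6: (b7 ⊕ 8c) ⊕ 20 = 3b ⊕ 20 = 1b
byte 7: (5d ⊕ b5) ⊕ 79 = e8 ⊕ 79 = 91

ae ec 5c 5b be 2f 1b 91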